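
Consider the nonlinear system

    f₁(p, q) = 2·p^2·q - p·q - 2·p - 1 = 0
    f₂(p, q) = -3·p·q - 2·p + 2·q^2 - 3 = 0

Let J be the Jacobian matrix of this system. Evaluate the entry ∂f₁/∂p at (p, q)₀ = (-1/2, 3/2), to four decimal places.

∂f₁/∂p = 4·p·q - q - 2.
At (-1/2, 3/2) this is -6.5000.

-6.5000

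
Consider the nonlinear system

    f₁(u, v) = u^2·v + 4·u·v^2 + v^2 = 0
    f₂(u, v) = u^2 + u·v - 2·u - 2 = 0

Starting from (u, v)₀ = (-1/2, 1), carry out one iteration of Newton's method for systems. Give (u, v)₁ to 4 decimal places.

(-0.8625, -0.0500)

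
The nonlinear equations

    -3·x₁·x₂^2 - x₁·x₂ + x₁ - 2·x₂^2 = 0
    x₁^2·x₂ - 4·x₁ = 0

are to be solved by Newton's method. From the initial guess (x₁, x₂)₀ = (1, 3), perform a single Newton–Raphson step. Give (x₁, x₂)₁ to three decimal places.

At (1, 3): F = (-47.000, -1.000).
Jacobian J = [[-3·x₂^2 - x₂ + 1, -6·x₁·x₂ - x₁ - 4·x₂], [2·x₁·x₂ - 4, x₁^2]].
At the point, J = [[-29.000, -31.000], [2.000, 1.000]] (det J = 33.000).
Solving J·Δ = −F gives Δ = (2.364, -3.727).
Then the next iterate is (x₁, x₂)₁ = (3.364, -0.727).

(3.364, -0.727)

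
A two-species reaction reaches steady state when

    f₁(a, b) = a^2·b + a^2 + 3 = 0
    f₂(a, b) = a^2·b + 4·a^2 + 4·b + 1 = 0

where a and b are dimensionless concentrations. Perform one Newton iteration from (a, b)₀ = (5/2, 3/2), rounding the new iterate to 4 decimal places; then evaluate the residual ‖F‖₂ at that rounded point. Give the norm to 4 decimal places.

At (5/2, 3/2): F = (18.6250, 41.3750).
Jacobian J = [[2·a·b + 2·a, a^2], [2·a·b + 8·a, a^2 + 4]].
At the point, J = [[12.5000, 6.2500], [27.5000, 10.2500]] (det J = -43.7500).
Solving J·Δ = −F gives Δ = (-1.5471, 0.1143).
Then the next iterate is (a, b)₁ = (0.9529, 1.6143).
Re-evaluating at (0.9529, 1.6143): F = (5.373833, 12.555088), so ‖F‖₂ = 13.6568.

13.6568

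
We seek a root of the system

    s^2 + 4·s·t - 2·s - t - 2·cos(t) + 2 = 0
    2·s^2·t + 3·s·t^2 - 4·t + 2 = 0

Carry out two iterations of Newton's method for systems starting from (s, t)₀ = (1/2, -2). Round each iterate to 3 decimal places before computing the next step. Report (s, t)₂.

(0.065, 0.342)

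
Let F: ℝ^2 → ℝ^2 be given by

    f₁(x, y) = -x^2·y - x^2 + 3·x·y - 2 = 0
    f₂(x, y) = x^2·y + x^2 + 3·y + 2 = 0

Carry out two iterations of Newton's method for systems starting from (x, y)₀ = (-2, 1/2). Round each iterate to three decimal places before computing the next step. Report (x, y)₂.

At (-2, 1/2): F = (-11.000, 9.500).
Jacobian J = [[-2·x·y - 2·x + 3·y, -x^2 + 3·x], [2·x·y + 2·x, x^2 + 3]].
At the point, J = [[7.500, -10.000], [-6.000, 7.000]] (det J = -7.500).
Solving J·Δ = −F gives Δ = (2.400, 0.700).
Then the next iterate is (x, y)₁ = (0.400, 1.200).
Round to (0.400, 1.200) and repeat: F = (-0.912, 5.952), J = [[1.840, 1.040], [1.760, 3.160]].
Δ = (2.277, -3.152), so (x, y)₂ = (2.677, -1.952).

(2.677, -1.952)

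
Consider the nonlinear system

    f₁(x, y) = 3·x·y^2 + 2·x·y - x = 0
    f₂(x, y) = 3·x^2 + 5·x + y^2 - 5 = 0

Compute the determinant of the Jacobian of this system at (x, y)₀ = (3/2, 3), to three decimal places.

-228.000

J = [[3·y^2 + 2·y - 1, 6·x·y + 2·x], [6·x + 5, 2·y]].
At the point, J = [[32.000, 30.000], [14.000, 6.000]].
det J = -228.000.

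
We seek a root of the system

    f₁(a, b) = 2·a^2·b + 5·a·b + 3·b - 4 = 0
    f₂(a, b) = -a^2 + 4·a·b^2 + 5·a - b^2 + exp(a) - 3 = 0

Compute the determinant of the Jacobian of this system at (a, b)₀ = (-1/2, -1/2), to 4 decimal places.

-12.1065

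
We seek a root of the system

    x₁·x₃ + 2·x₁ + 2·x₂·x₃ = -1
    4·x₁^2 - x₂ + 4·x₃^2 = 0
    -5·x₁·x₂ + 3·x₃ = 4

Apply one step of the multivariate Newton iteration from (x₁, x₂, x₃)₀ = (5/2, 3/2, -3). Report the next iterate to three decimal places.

At (5/2, 3/2, -3): F = (-10.500, 59.500, -31.750).
Jacobian J = [[x₃ + 2, 2·x₃, x₁ + 2·x₂], [8·x₁, -1, 8·x₃], [-5·x₂, -5·x₁, 3]].
At the point, J = [[-1.000, -6.000, 5.500], [20.000, -1.000, -24.000], [-7.500, -12.500, 3.000]] (det J = -1833.250).
Solving J·Δ = −F gives Δ = (-2.501, -0.935, 0.434).
Then the next iterate is (x₁, x₂, x₃)₁ = (-0.001, 0.565, -2.566).

(-0.001, 0.565, -2.566)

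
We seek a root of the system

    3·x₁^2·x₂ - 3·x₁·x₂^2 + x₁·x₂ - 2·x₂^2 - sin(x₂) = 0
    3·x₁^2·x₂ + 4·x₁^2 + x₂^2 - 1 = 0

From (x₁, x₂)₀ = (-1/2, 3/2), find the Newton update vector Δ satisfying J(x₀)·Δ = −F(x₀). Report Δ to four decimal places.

At (-1/2, 3/2): F = (-1.747495, 3.3750).
Jacobian J = [[6·x₁·x₂ - 3·x₂^2 + x₂, 3·x₁^2 - 6·x₁·x₂ + x₁ - 4·x₂ - cos(x₂)], [6·x₁·x₂ + 8·x₁, 3·x₁^2 + 2·x₂]].
At the point, J = [[-9.7500, -1.320737], [-8.5000, 3.7500]] (det J = -47.788766).
Solving J·Δ = −F gives Δ = (-0.0439, -0.9994).

(-0.0439, -0.9994)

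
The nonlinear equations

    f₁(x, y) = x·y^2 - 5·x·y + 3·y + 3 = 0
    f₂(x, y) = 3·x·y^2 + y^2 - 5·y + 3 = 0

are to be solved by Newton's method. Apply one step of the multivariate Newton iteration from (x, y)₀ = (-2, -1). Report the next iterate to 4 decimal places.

(-7.2857, 1.5714)

At (-2, -1): F = (-12.0000, 3.0000).
Jacobian J = [[y^2 - 5·y, 2·x·y - 5·x + 3], [3·y^2, 6·x·y + 2·y - 5]].
At the point, J = [[6.0000, 17.0000], [3.0000, 5.0000]] (det J = -21.0000).
Solving J·Δ = −F gives Δ = (-5.2857, 2.5714).
Then the next iterate is (x, y)₁ = (-7.2857, 1.5714).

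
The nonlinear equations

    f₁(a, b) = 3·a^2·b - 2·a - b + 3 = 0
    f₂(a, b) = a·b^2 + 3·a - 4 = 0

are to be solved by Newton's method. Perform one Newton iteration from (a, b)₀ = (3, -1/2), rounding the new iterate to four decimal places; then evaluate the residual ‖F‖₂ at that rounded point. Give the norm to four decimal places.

0.7299

At (3, -1/2): F = (-16.0000, 5.7500).
Jacobian J = [[6·a·b - 2, 3·a^2 - 1], [b^2 + 3, 2·a·b]].
At the point, J = [[-11.0000, 26.0000], [3.2500, -3.0000]] (det J = -51.5000).
Solving J·Δ = −F gives Δ = (-1.9709, -0.2184).
Then the next iterate is (a, b)₁ = (1.0291, -0.7184).
Re-evaluating at (1.0291, -0.7184): F = (-0.622258, -0.381583), so ‖F‖₂ = 0.7299.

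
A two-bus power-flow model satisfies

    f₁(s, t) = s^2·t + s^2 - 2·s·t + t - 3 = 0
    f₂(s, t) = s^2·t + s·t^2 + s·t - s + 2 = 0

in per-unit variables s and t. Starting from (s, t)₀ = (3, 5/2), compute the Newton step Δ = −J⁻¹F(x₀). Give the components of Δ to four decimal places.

(-0.7067, -1.1730)

At (3, 5/2): F = (16.0000, 47.7500).
Jacobian J = [[2·s·t + 2·s - 2·t, s^2 - 2·s + 1], [2·s·t + t^2 + t - 1, s^2 + 2·s·t + s]].
At the point, J = [[16.0000, 4.0000], [22.7500, 27.0000]] (det J = 341.0000).
Solving J·Δ = −F gives Δ = (-0.7067, -1.1730).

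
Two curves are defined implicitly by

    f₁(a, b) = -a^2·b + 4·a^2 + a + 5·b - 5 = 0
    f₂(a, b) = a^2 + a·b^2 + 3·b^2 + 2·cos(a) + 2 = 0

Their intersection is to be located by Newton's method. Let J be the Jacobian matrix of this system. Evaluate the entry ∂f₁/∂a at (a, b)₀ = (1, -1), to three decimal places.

11.000

∂f₁/∂a = -2·a·b + 8·a + 1.
At (1, -1) this is 11.000.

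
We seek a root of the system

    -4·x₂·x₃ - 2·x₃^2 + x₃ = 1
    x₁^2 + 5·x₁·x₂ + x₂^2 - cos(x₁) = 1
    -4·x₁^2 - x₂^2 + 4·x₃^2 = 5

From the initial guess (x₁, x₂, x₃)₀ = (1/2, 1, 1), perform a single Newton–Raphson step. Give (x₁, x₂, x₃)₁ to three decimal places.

(1.804, -1.294, 1.454)

At (1/2, 1, 1): F = (-6.000, 1.87242, -3.000).
Jacobian J = [[0, -4·x₃, -4·x₂ - 4·x₃ + 1], [2·x₁ + 5·x₂ + sin(x₁), 5·x₁ + 2·x₂, 0], [-8·x₁, -2·x₂, 8·x₃]].
At the point, J = [[0.000, -4.000, -7.000], [6.47943, 4.500, 0.000], [-4.000, -2.000, 8.000]] (det J = 172.05357).
Solving J·Δ = −F gives Δ = (1.304, -2.294, 0.454).
Then the next iterate is (x₁, x₂, x₃)₁ = (1.804, -1.294, 1.454).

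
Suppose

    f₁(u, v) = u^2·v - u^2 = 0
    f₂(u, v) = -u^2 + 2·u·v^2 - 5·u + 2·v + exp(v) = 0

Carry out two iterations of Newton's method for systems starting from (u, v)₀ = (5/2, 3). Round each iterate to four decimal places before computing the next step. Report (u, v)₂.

(1.4226, 1.4730)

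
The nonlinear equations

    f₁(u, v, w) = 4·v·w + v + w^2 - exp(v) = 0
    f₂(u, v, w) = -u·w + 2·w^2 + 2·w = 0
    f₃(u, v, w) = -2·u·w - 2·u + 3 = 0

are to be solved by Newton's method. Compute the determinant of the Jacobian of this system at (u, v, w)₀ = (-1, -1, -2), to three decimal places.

103.150

J = [[0, 4·w - exp(v) + 1, 4·v + 2·w], [-w, 0, -u + 4·w + 2], [-2·w - 2, 0, -2·u]].
At the point, J = [[0.000, -7.36788, -8.000], [2.000, 0.000, -5.000], [2.000, 0.000, 2.000]].
det J = 103.150.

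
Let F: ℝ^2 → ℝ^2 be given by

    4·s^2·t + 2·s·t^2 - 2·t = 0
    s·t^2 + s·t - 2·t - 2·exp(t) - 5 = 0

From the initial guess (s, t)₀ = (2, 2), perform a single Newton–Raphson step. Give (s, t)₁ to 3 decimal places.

(2.122, 0.370)

At (2, 2): F = (44.000, -11.77811).
Jacobian J = [[8·s·t + 2·t^2, 4·s^2 + 4·s·t - 2], [t^2 + t, 2·s·t + s - 2·exp(t) - 2]].
At the point, J = [[40.000, 30.000], [6.000, -6.77811]] (det J = -451.12449).
Solving J·Δ = −F gives Δ = (0.122, -1.630).
Then the next iterate is (s, t)₁ = (2.122, 0.370).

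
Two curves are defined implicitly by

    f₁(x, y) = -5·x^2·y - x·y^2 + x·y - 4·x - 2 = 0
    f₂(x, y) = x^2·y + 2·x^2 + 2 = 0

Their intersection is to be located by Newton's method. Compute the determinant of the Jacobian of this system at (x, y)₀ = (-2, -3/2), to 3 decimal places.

J = [[-10·x·y - y^2 + y - 4, -5·x^2 - 2·x·y + x], [2·x·y + 4·x, x^2]].
At the point, J = [[-37.750, -28.000], [-2.000, 4.000]].
det J = -207.000.

-207.000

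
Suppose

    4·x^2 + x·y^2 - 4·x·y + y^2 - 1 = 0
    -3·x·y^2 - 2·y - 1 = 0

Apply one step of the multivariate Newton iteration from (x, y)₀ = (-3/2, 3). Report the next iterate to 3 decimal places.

(-0.014, 3.265)

At (-3/2, 3): F = (21.500, 33.500).
Jacobian J = [[8·x + y^2 - 4·y, 2·x·y - 4·x + 2·y], [-3·y^2, -6·x·y - 2]].
At the point, J = [[-15.000, 3.000], [-27.000, 25.000]] (det J = -294.000).
Solving J·Δ = −F gives Δ = (1.486, 0.265).
Then the next iterate is (x, y)₁ = (-0.014, 3.265).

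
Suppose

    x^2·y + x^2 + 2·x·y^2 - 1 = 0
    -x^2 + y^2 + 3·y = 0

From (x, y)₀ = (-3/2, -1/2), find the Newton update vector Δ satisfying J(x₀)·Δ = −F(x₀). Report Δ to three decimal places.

At (-3/2, -1/2): F = (-0.625, -3.500).
Jacobian J = [[2·x·y + 2·x + 2·y^2, x^2 + 4·x·y], [-2·x, 2·y + 3]].
At the point, J = [[-1.000, 5.250], [3.000, 2.000]] (det J = -17.750).
Solving J·Δ = −F gives Δ = (0.965, 0.303).

(0.965, 0.303)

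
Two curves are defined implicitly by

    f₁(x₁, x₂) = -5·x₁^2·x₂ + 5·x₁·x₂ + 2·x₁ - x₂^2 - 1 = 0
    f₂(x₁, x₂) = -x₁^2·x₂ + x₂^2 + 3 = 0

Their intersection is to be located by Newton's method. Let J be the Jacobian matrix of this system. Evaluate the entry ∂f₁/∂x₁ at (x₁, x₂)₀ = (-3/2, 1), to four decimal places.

∂f₁/∂x₁ = -10·x₁·x₂ + 5·x₂ + 2.
At (-3/2, 1) this is 22.0000.

22.0000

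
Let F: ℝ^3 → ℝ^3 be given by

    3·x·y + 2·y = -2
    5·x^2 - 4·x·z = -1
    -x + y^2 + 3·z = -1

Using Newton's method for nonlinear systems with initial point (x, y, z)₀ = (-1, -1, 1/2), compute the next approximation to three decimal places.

(-0.464, 0.393, 0.107)

At (-1, -1, 1/2): F = (3.000, 8.000, 4.500).
Jacobian J = [[3·y, 3·x + 2, 0], [10·x - 4·z, 0, -4·x], [-1, 2·y, 3]].
At the point, J = [[-3.000, -1.000, 0.000], [-12.000, 0.000, 4.000], [-1.000, -2.000, 3.000]] (det J = -56.000).
Solving J·Δ = −F gives Δ = (0.536, 1.393, -0.393).
Then the next iterate is (x, y, z)₁ = (-0.464, 0.393, 0.107).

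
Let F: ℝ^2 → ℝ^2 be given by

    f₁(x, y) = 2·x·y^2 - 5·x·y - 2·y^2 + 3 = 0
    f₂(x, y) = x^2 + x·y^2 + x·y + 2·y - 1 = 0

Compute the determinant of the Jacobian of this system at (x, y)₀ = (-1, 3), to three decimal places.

J = [[2·y^2 - 5·y, 4·x·y - 5·x - 4·y], [2·x + y^2 + y, 2·x·y + x + 2]].
At the point, J = [[3.000, -19.000], [10.000, -5.000]].
det J = 175.000.

175.000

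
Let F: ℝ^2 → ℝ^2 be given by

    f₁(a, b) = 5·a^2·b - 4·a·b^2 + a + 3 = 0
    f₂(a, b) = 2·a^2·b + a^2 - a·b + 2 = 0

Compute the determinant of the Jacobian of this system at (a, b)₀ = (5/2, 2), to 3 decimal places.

551.250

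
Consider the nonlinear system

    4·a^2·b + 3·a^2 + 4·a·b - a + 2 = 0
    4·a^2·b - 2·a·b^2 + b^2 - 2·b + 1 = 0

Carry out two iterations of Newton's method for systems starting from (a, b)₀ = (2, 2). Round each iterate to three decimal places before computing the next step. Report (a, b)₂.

At (2, 2): F = (60.000, 17.000).
Jacobian J = [[8·a·b + 6·a + 4·b - 1, 4·a^2 + 4·a], [8·a·b - 2·b^2, 4·a^2 - 4·a·b + 2·b - 2]].
At the point, J = [[51.000, 24.000], [24.000, 2.000]] (det J = -474.000).
Solving J·Δ = −F gives Δ = (-0.608, -1.209).
Then the next iterate is (a, b)₁ = (1.392, 0.791).
Round to (1.392, 0.791) and repeat: F = (16.95605, 4.43255), J = [[19.32458, 13.31866], [7.55721, 2.92837]].
Δ = (-0.213, -0.964), so (a, b)₂ = (1.179, -0.173).

(1.179, -0.173)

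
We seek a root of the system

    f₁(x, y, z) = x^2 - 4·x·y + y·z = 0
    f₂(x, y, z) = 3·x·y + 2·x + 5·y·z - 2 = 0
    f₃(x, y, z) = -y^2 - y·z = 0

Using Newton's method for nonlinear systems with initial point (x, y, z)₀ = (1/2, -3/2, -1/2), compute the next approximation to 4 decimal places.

At (1/2, -3/2, -1/2): F = (4.0000, 0.5000, -3.0000).
Jacobian J = [[2·x - 4·y, -4·x + z, y], [3·y + 2, 3·x + 5·z, 5·y], [0, -2·y - z, -y]].
At the point, J = [[7.0000, -2.5000, -1.5000], [-2.5000, -1.0000, -7.5000], [0.0000, 3.5000, 1.5000]] (det J = 177.0000).
Solving J·Δ = −F gives Δ = (-0.2627, 0.8390, 0.0424).
Then the next iterate is (x, y, z)₁ = (0.2373, -0.6610, -0.4576).

(0.2373, -0.6610, -0.4576)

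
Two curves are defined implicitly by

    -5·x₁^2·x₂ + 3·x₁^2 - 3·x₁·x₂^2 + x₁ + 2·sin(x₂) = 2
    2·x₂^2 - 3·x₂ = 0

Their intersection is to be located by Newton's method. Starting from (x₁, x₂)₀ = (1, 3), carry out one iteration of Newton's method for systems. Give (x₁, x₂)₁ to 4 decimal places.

(0.7052, 2.0000)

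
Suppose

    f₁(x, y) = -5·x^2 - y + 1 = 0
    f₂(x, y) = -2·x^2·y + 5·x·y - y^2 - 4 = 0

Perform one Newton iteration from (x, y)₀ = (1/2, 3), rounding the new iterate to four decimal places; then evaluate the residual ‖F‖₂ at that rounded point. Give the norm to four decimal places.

At (1/2, 3): F = (-3.2500, -7.0000).
Jacobian J = [[-10·x, -1], [-4·x·y + 5·y, -2·x^2 + 5·x - 2·y]].
At the point, J = [[-5.0000, -1.0000], [9.0000, -4.0000]] (det J = 29.0000).
Solving J·Δ = −F gives Δ = (-0.2069, -2.2155).
Then the next iterate is (x, y)₁ = (0.2931, 0.7845).
Re-evaluating at (0.2931, 0.7845): F = (-0.214038, -3.600545), so ‖F‖₂ = 3.6069.

3.6069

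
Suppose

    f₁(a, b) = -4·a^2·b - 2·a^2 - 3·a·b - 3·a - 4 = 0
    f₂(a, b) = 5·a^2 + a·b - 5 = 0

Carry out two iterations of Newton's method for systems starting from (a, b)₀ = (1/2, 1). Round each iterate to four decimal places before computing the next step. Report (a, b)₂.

(1.4204, -4.3444)

At (1/2, 1): F = (-8.5000, -3.2500).
Jacobian J = [[-8·a·b - 4·a - 3·b - 3, -4·a^2 - 3·a], [10·a + b, a]].
At the point, J = [[-12.0000, -2.5000], [6.0000, 0.5000]] (det J = 9.0000).
Solving J·Δ = −F gives Δ = (1.3750, -10.0000).
Then the next iterate is (a, b)₁ = (1.8750, -9.0000).
Round to (1.8750, -9.0000) and repeat: F = (160.531250, -4.296875), J = [[151.5000, -19.6875], [9.7500, 1.8750]].
Δ = (-0.4546, 4.6556), so (a, b)₂ = (1.4204, -4.3444).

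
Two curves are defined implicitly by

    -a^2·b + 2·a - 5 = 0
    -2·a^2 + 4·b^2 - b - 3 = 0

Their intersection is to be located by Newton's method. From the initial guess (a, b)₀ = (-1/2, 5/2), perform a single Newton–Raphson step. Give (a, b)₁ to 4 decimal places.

(0.9084, 1.3517)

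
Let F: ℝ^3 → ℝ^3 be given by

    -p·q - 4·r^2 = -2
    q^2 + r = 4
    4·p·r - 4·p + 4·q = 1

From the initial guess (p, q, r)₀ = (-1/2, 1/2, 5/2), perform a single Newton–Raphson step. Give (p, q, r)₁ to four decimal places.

(-2.0417, 2.7917, 1.4583)

At (-1/2, 1/2, 5/2): F = (-22.7500, -1.2500, -2.0000).
Jacobian J = [[-q, -p, -8·r], [0, 2·q, 1], [4·r - 4, 4, 4·p]].
At the point, J = [[-0.5000, 0.5000, -20.0000], [0.0000, 1.0000, 1.0000], [6.0000, 4.0000, -2.0000]] (det J = 126.0000).
Solving J·Δ = −F gives Δ = (-1.5417, 2.2917, -1.0417).
Then the next iterate is (p, q, r)₁ = (-2.0417, 2.7917, 1.4583).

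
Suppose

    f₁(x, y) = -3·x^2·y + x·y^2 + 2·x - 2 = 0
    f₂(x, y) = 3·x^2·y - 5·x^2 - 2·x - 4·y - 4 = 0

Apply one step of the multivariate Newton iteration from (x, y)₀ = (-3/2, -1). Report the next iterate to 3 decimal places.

At (-3/2, -1): F = (0.250, -15.000).
Jacobian J = [[-6·x·y + y^2 + 2, -3·x^2 + 2·x·y], [6·x·y - 10·x - 2, 3·x^2 - 4]].
At the point, J = [[-6.000, -3.750], [22.000, 2.750]] (det J = 66.000).
Solving J·Δ = −F gives Δ = (0.842, -1.280).
Then the next iterate is (x, y)₁ = (-0.658, -2.280).

(-0.658, -2.280)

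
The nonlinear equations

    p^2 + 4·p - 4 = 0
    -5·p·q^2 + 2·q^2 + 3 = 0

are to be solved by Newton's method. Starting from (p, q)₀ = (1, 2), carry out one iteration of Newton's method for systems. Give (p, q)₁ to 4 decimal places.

At (1, 2): F = (1.0000, -9.0000).
Jacobian J = [[2·p + 4, 0], [-5·q^2, -10·p·q + 4·q]].
At the point, J = [[6.0000, 0.0000], [-20.0000, -12.0000]] (det J = -72.0000).
Solving J·Δ = −F gives Δ = (-0.1667, -0.4722).
Then the next iterate is (p, q)₁ = (0.8333, 1.5278).

(0.8333, 1.5278)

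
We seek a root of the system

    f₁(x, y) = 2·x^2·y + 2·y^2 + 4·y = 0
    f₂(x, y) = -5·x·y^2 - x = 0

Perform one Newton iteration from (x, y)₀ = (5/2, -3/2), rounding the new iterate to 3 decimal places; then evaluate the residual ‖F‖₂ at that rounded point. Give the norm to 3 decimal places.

At (5/2, -3/2): F = (-20.250, -30.625).
Jacobian J = [[4·x·y, 2·x^2 + 4·y + 4], [-5·y^2 - 1, -10·x·y]].
At the point, J = [[-15.000, 10.500], [-12.250, 37.500]] (det J = -433.875).
Solving J·Δ = −F gives Δ = (-1.009, 0.487).
Then the next iterate is (x, y)₁ = (1.491, -1.013).
Re-evaluating at (1.491, -1.013): F = (-6.50362, -9.14109), so ‖F‖₂ = 11.219.

11.219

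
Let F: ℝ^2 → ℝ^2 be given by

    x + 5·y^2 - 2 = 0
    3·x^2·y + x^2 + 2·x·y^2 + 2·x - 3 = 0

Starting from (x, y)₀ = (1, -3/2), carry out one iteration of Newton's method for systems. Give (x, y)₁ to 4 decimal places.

At (1, -3/2): F = (10.2500, 0.0000).
Jacobian J = [[1, 10·y], [6·x·y + 2·x + 2·y^2 + 2, 3·x^2 + 4·x·y]].
At the point, J = [[1.0000, -15.0000], [-0.5000, -3.0000]] (det J = -10.5000).
Solving J·Δ = −F gives Δ = (-2.9286, 0.4881).
Then the next iterate is (x, y)₁ = (-1.9286, -1.0119).

(-1.9286, -1.0119)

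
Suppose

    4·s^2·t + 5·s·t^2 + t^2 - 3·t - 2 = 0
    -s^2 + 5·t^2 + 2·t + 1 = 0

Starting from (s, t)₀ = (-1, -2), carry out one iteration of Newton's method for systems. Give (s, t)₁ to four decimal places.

(-0.8710, -1.0968)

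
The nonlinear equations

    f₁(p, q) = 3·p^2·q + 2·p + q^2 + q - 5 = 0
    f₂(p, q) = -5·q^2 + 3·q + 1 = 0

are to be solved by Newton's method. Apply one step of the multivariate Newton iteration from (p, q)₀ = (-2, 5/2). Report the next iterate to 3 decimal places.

At (-2, 5/2): F = (29.750, -22.750).
Jacobian J = [[6·p·q + 2, 3·p^2 + 2·q + 1], [0, -10·q + 3]].
At the point, J = [[-28.000, 18.000], [0.000, -22.000]] (det J = 616.000).
Solving J·Δ = −F gives Δ = (0.398, -1.034).
Then the next iterate is (p, q)₁ = (-1.602, 1.466).

(-1.602, 1.466)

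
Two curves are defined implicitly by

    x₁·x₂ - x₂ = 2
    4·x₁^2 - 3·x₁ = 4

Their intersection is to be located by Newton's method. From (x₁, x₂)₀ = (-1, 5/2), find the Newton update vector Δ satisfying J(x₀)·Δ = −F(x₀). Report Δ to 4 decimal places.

(0.2727, -3.1591)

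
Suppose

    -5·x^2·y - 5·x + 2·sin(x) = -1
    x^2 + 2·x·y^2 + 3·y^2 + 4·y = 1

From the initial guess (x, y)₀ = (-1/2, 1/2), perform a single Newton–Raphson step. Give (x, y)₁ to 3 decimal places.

(2.186, 0.432)

At (-1/2, 1/2): F = (1.91615, 1.750).
Jacobian J = [[-10·x·y + 2·cos(x) - 5, -5·x^2], [2·x + 2·y^2, 4·x·y + 6·y + 4]].
At the point, J = [[-0.74483, -1.250], [-0.500, 6.000]] (det J = -5.09401).
Solving J·Δ = −F gives Δ = (2.686, -0.068).
Then the next iterate is (x, y)₁ = (2.186, 0.432).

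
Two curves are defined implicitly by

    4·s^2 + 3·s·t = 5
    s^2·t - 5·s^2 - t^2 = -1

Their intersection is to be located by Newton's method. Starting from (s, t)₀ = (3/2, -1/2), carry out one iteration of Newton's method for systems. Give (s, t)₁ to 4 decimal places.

At (3/2, -1/2): F = (1.7500, -11.6250).
Jacobian J = [[8·s + 3·t, 3·s], [2·s·t - 10·s, s^2 - 2·t]].
At the point, J = [[10.5000, 4.5000], [-16.5000, 3.2500]] (det J = 108.3750).
Solving J·Δ = −F gives Δ = (-0.5352, 0.8599).
Then the next iterate is (s, t)₁ = (0.9648, 0.3599).

(0.9648, 0.3599)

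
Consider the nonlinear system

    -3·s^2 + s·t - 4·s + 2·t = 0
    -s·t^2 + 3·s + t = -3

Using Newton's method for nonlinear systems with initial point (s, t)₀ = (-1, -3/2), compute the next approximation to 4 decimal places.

At (-1, -3/2): F = (-0.5000, 0.7500).
Jacobian J = [[-6·s + t - 4, s + 2], [-t^2 + 3, -2·s·t + 1]].
At the point, J = [[0.5000, 1.0000], [0.7500, -2.0000]] (det J = -1.7500).
Solving J·Δ = −F gives Δ = (0.1429, 0.4286).
Then the next iterate is (s, t)₁ = (-0.8571, -1.0714).

(-0.8571, -1.0714)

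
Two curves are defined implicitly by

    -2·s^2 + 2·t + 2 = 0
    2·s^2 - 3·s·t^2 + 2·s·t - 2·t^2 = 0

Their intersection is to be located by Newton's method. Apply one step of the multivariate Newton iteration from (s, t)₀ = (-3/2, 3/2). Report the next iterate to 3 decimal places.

At (-3/2, 3/2): F = (0.500, 5.625).
Jacobian J = [[-4·s, 2], [4·s - 3·t^2 + 2·t, -6·s·t + 2·s - 4·t]].
At the point, J = [[6.000, 2.000], [-9.750, 4.500]] (det J = 46.500).
Solving J·Δ = −F gives Δ = (0.194, -0.831).
Then the next iterate is (s, t)₁ = (-1.306, 0.669).

(-1.306, 0.669)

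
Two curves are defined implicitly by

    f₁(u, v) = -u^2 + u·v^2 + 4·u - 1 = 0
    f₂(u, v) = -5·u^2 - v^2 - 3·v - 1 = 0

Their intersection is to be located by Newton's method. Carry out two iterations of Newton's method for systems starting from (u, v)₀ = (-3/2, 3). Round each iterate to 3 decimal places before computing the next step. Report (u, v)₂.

(-3.761, -10.162)

At (-3/2, 3): F = (-22.750, -30.250).
Jacobian J = [[-2·u + v^2 + 4, 2·u·v], [-10·u, -2·v - 3]].
At the point, J = [[16.000, -9.000], [15.000, -9.000]] (det J = -9.000).
Solving J·Δ = −F gives Δ = (-7.500, -15.861).
Then the next iterate is (u, v)₁ = (-9.000, -12.861).
Round to (-9.000, -12.861) and repeat: F = (-1606.64789, -532.82232), J = [[187.40532, 231.498], [90.000, 22.722]].
Δ = (5.239, 2.699), so (u, v)₂ = (-3.761, -10.162).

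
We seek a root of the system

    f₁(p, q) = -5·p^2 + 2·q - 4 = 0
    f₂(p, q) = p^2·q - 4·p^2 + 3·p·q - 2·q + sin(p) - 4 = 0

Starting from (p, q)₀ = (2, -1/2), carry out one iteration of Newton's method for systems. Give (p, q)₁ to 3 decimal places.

(0.720, -0.800)

At (2, -1/2): F = (-25.000, -23.09070).
Jacobian J = [[-10·p, 2], [2·p·q - 8·p + 3·q + cos(p), p^2 + 3·p - 2]].
At the point, J = [[-20.000, 2.000], [-19.91615, 8.000]] (det J = -120.16771).
Solving J·Δ = −F gives Δ = (-1.280, -0.300).
Then the next iterate is (p, q)₁ = (0.720, -0.800).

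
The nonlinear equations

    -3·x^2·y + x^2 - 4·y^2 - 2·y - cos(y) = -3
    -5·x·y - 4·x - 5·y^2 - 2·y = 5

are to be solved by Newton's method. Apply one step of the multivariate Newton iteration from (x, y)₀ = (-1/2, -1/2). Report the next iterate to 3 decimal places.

At (-1/2, -1/2): F = (2.74742, -4.500).
Jacobian J = [[-6·x·y + 2·x, -3·x^2 - 8·y + sin(y) - 2], [-5·y - 4, -5·x - 10·y - 2]].
At the point, J = [[-2.500, 0.77057], [-1.500, 5.500]] (det J = -12.59414).
Solving J·Δ = −F gives Δ = (1.475, 1.220).
Then the next iterate is (x, y)₁ = (0.975, 0.720).

(0.975, 0.720)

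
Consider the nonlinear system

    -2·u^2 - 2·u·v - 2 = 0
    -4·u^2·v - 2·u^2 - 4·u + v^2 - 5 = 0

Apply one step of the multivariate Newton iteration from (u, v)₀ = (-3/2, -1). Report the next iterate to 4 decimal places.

(-0.0345, -1.7414)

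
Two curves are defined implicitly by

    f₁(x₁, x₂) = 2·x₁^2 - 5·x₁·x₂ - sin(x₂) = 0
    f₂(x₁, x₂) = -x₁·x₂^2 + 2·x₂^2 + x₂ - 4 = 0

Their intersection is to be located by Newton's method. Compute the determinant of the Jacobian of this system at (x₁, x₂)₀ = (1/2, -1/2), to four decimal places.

-3.0944

J = [[4·x₁ - 5·x₂, -5·x₁ - cos(x₂)], [-x₂^2, -2·x₁·x₂ + 4·x₂ + 1]].
At the point, J = [[4.5000, -3.377583], [-0.2500, -0.5000]].
det J = -3.0944.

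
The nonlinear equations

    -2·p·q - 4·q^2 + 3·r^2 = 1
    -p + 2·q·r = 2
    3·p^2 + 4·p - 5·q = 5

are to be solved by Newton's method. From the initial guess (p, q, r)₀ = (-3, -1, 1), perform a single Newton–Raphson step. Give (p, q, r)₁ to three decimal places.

At (-3, -1, 1): F = (-8.000, -1.000, 15.000).
Jacobian J = [[-2·q, -2·p - 8·q, 6·r], [-1, 2·r, 2·q], [6·p + 4, -5, 0]].
At the point, J = [[2.000, 14.000, 6.000], [-1.000, 2.000, -2.000], [-14.000, -5.000, 0.000]] (det J = 570.000).
Solving J·Δ = −F gives Δ = (0.860, 0.593, -0.337).
Then the next iterate is (p, q, r)₁ = (-2.140, -0.407, 0.663).

(-2.140, -0.407, 0.663)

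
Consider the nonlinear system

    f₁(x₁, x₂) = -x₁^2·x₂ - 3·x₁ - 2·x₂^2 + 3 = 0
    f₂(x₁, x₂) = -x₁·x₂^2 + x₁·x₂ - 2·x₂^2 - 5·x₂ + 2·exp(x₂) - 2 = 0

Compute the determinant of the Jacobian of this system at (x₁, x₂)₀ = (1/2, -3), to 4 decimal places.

J = [[-2·x₁·x₂ - 3, -x₁^2 - 4·x₂], [-x₂^2 + x₂, -2·x₁·x₂ + x₁ - 4·x₂ + 2·exp(x₂) - 5]].
At the point, J = [[0.0000, 11.7500], [-12.0000, 10.599574]].
det J = 141.0000.

141.0000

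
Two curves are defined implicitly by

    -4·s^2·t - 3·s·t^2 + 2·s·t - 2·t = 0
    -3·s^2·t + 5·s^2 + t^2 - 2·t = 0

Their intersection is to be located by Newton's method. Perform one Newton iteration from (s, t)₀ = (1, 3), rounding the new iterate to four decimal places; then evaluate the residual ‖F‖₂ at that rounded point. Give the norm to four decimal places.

11.7341

At (1, 3): F = (-39.0000, -1.0000).
Jacobian J = [[-8·s·t - 3·t^2 + 2·t, -4·s^2 - 6·s·t + 2·s - 2], [-6·s·t + 10·s, -3·s^2 + 2·t - 2]].
At the point, J = [[-45.0000, -22.0000], [-8.0000, 1.0000]] (det J = -221.0000).
Solving J·Δ = −F gives Δ = (-0.2760, -1.2081).
Then the next iterate is (s, t)₁ = (0.7240, 1.7919).
Re-evaluating at (0.7240, 1.7919): F = (-11.720300, -0.569827), so ‖F‖₂ = 11.7341.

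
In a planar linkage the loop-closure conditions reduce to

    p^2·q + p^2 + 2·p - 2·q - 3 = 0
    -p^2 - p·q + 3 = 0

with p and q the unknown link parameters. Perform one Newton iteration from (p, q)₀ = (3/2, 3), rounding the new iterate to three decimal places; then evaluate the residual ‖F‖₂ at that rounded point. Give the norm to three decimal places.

At (3/2, 3): F = (3.000, -3.750).
Jacobian J = [[2·p·q + 2·p + 2, p^2 - 2], [-2·p - q, -p]].
At the point, J = [[14.000, 0.250], [-6.000, -1.500]] (det J = -19.500).
Solving J·Δ = −F gives Δ = (-0.183, -1.769).
Then the next iterate is (p, q)₁ = (1.317, 1.231).
Re-evaluating at (1.317, 1.231): F = (1.04164, -0.35572), so ‖F‖₂ = 1.101.

1.101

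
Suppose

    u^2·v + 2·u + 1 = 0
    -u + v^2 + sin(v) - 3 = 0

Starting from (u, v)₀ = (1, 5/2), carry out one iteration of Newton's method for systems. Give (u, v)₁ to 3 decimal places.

At (1, 5/2): F = (5.500, 2.84847).
Jacobian J = [[2·u·v + 2, u^2], [-1, 2·v + cos(v)]].
At the point, J = [[7.000, 1.000], [-1.000, 4.19886]] (det J = 30.39199).
Solving J·Δ = −F gives Δ = (-0.666, -0.837).
Then the next iterate is (u, v)₁ = (0.334, 1.663).

(0.334, 1.663)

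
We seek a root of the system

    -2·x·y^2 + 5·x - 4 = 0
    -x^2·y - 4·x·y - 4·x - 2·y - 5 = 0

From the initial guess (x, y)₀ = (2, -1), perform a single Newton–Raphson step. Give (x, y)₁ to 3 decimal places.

(1.514, -1.068)

At (2, -1): F = (2.000, 1.000).
Jacobian J = [[-2·y^2 + 5, -4·x·y], [-2·x·y - 4·y - 4, -x^2 - 4·x - 2]].
At the point, J = [[3.000, 8.000], [4.000, -14.000]] (det J = -74.000).
Solving J·Δ = −F gives Δ = (-0.486, -0.068).
Then the next iterate is (x, y)₁ = (1.514, -1.068).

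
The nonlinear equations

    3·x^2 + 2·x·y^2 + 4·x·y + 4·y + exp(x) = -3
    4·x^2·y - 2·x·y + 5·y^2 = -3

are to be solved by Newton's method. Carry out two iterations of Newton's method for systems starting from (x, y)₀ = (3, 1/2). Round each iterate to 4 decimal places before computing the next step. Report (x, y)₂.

(0.4995, 0.2180)

At (3, 1/2): F = (59.585537, 19.2500).
Jacobian J = [[6·x + 2·y^2 + 4·y + exp(x), 4·x·y + 4·x + 4], [8·x·y - 2·y, 4·x^2 - 2·x + 10·y]].
At the point, J = [[40.585537, 22.0000], [11.0000, 35.0000]] (det J = 1178.493792).
Solving J·Δ = −F gives Δ = (-1.4103, -0.1068).
Then the next iterate is (x, y)₁ = (1.5897, 0.3932).
Round to (1.5897, 0.3932) and repeat: F = (20.048352, 6.497586), J = [[16.322491, 12.859080], [4.214160, 10.861184]].
Δ = (-1.0902, -0.1752), so (x, y)₂ = (0.4995, 0.2180).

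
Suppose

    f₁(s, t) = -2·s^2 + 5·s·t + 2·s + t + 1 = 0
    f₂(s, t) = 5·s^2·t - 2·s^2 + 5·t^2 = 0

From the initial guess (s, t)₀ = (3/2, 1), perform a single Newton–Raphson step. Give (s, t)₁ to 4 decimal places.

(2.7692, -0.0905)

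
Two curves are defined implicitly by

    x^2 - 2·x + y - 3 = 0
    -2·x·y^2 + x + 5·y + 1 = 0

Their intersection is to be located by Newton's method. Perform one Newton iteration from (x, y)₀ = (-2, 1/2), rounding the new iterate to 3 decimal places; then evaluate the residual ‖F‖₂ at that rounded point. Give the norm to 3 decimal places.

1.094

At (-2, 1/2): F = (5.500, 2.500).
Jacobian J = [[2·x - 2, 1], [-2·y^2 + 1, -4·x·y + 5]].
At the point, J = [[-6.000, 1.000], [0.500, 9.000]] (det J = -54.500).
Solving J·Δ = −F gives Δ = (0.862, -0.326).
Then the next iterate is (x, y)₁ = (-1.138, 0.174).
Re-evaluating at (-1.138, 0.174): F = (0.74504, 0.80091), so ‖F‖₂ = 1.094.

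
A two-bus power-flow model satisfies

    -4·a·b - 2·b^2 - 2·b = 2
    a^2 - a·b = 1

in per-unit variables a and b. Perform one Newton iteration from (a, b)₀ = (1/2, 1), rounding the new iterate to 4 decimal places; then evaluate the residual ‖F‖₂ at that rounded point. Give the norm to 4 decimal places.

At (1/2, 1): F = (-8.0000, -1.2500).
Jacobian J = [[-4·b, -4·a - 4·b - 2], [2·a - b, -a]].
At the point, J = [[-4.0000, -8.0000], [0.0000, -0.5000]] (det J = 2.0000).
Solving J·Δ = −F gives Δ = (3.0000, -2.5000).
Then the next iterate is (a, b)₁ = (3.5000, -1.5000).
Re-evaluating at (3.5000, -1.5000): F = (17.5000, 16.5000), so ‖F‖₂ = 24.0520.

24.0520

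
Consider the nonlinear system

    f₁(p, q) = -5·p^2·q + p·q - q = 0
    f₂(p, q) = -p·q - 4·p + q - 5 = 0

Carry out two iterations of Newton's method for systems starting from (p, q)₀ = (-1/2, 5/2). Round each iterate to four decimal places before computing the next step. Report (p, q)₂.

(0.2304, 15.2483)

At (-1/2, 5/2): F = (-6.8750, 0.7500).
Jacobian J = [[-10·p·q + q, -5·p^2 + p - 1], [-q - 4, -p + 1]].
At the point, J = [[15.0000, -2.7500], [-6.5000, 1.5000]] (det J = 4.6250).
Solving J·Δ = −F gives Δ = (1.7838, 7.2297).
Then the next iterate is (p, q)₁ = (1.2838, 9.7297).
Round to (1.2838, 9.7297) and repeat: F = (-77.418369, -12.896489), J = [[-115.180189, -7.956912], [-13.7297, -0.2838]].
Δ = (-1.0534, 5.5186), so (p, q)₂ = (0.2304, 15.2483).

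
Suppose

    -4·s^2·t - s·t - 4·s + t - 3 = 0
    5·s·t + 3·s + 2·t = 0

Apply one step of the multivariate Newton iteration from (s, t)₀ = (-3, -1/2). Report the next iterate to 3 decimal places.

At (-3, -1/2): F = (25.000, -2.500).
Jacobian J = [[-8·s·t - t - 4, -4·s^2 - s + 1], [5·t + 3, 5·s + 2]].
At the point, J = [[-15.500, -32.000], [0.500, -13.000]] (det J = 217.500).
Solving J·Δ = −F gives Δ = (1.862, -0.121).
Then the next iterate is (s, t)₁ = (-1.138, -0.621).

(-1.138, -0.621)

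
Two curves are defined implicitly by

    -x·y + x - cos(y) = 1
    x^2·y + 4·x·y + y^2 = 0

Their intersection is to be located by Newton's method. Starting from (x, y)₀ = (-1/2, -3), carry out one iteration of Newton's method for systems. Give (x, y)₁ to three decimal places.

(-0.123, -1.599)

At (-1/2, -3): F = (-2.01001, 14.250).
Jacobian J = [[-y + 1, -x + sin(y)], [2·x·y + 4·y, x^2 + 4·x + 2·y]].
At the point, J = [[4.000, 0.35888], [-9.000, -7.750]] (det J = -27.77008).
Solving J·Δ = −F gives Δ = (0.377, 1.401).
Then the next iterate is (x, y)₁ = (-0.123, -1.599).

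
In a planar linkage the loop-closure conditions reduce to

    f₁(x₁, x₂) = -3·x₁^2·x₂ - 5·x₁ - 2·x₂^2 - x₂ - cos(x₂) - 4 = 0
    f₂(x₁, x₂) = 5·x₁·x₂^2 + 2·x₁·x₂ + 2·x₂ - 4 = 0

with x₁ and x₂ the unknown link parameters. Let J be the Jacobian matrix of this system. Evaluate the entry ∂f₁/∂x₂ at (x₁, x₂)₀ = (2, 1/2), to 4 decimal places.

∂f₁/∂x₂ = -3·x₁^2 - 4·x₂ + sin(x₂) - 1.
At (2, 1/2) this is -14.5206.

-14.5206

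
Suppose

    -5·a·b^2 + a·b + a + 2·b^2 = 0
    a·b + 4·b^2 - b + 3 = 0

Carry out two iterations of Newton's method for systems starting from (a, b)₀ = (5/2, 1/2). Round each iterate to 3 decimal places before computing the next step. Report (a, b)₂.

(-6.322, 0.597)

At (5/2, 1/2): F = (1.125, 4.750).
Jacobian J = [[-5·b^2 + b + 1, -10·a·b + a + 4·b], [b, a + 8·b - 1]].
At the point, J = [[0.250, -8.000], [0.500, 5.500]] (det J = 5.375).
Solving J·Δ = −F gives Δ = (-8.221, -0.116).
Then the next iterate is (a, b)₁ = (-5.721, 0.384).
Round to (-5.721, 0.384) and repeat: F = (-3.40497, 1.00896), J = [[0.64672, 17.78364], [0.384, -3.649]].
Δ = (-0.601, 0.213), so (a, b)₂ = (-6.322, 0.597).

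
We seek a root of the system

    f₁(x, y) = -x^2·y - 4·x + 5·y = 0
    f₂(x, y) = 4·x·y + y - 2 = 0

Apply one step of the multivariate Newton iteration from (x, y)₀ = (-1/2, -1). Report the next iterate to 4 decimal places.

(-0.8125, -0.7500)

At (-1/2, -1): F = (-2.7500, -1.0000).
Jacobian J = [[-2·x·y - 4, -x^2 + 5], [4·y, 4·x + 1]].
At the point, J = [[-5.0000, 4.7500], [-4.0000, -1.0000]] (det J = 24.0000).
Solving J·Δ = −F gives Δ = (-0.3125, 0.2500).
Then the next iterate is (x, y)₁ = (-0.8125, -0.7500).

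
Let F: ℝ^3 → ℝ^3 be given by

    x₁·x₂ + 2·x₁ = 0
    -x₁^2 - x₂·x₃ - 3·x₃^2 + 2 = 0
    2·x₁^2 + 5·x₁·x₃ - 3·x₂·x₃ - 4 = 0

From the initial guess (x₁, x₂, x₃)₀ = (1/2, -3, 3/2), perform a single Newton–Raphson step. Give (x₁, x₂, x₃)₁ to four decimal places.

At (1/2, -3, 3/2): F = (-0.5000, -0.5000, 13.7500).
Jacobian J = [[x₂ + 2, x₁, 0], [-2·x₁, -x₃, -x₂ - 6·x₃], [4·x₁ + 5·x₃, -3·x₃, 5·x₁ - 3·x₂]].
At the point, J = [[-1.0000, 0.5000, 0.0000], [-1.0000, -1.5000, -6.0000], [9.5000, -4.5000, 11.5000]] (det J = 21.5000).
Solving J·Δ = −F gives Δ = (0.7558, 2.5116, -0.8372).
Then the next iterate is (x₁, x₂, x₃)₁ = (1.2558, -0.4884, 0.6628).

(1.2558, -0.4884, 0.6628)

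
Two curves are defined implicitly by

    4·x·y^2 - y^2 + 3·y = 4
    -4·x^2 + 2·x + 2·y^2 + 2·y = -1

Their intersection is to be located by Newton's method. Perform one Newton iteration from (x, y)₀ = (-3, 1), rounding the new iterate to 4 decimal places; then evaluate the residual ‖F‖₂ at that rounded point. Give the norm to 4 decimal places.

10.1285

At (-3, 1): F = (-14.0000, -37.0000).
Jacobian J = [[4·y^2, 8·x·y - 2·y + 3], [-8·x + 2, 4·y + 2]].
At the point, J = [[4.0000, -23.0000], [26.0000, 6.0000]] (det J = 622.0000).
Solving J·Δ = −F gives Δ = (1.5032, -0.3473).
Then the next iterate is (x, y)₁ = (-1.4968, 0.6527).
Re-evaluating at (-1.4968, 0.6527): F = (-5.018568, -8.797806), so ‖F‖₂ = 10.1285.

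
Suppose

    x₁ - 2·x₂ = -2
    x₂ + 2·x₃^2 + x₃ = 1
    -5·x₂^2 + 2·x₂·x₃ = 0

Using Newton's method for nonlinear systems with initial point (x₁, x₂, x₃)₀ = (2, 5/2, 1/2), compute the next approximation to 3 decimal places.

(0.435, 1.218, 0.094)

At (2, 5/2, 1/2): F = (-1.000, 2.500, -28.750).
Jacobian J = [[1, -2, 0], [0, 1, 4·x₃ + 1], [0, -10·x₂ + 2·x₃, 2·x₂]].
At the point, J = [[1.000, -2.000, 0.000], [0.000, 1.000, 3.000], [0.000, -24.000, 5.000]] (det J = 77.000).
Solving J·Δ = −F gives Δ = (-1.565, -1.282, -0.406).
Then the next iterate is (x₁, x₂, x₃)₁ = (0.435, 1.218, 0.094).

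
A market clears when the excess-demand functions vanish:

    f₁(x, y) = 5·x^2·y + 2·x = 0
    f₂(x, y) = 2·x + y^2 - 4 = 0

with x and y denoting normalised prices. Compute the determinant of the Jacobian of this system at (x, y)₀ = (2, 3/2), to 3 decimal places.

56.000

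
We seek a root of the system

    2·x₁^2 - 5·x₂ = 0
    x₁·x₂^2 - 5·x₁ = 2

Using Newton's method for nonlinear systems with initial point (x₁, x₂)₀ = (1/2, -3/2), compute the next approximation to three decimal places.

At (1/2, -3/2): F = (8.000, -3.375).
Jacobian J = [[4·x₁, -5], [x₂^2 - 5, 2·x₁·x₂]].
At the point, J = [[2.000, -5.000], [-2.750, -1.500]] (det J = -16.750).
Solving J·Δ = −F gives Δ = (-1.724, 0.910).
Then the next iterate is (x₁, x₂)₁ = (-1.224, -0.590).

(-1.224, -0.590)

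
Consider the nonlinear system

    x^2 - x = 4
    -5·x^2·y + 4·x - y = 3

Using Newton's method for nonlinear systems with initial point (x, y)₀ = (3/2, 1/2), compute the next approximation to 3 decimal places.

(3.125, -0.219)

At (3/2, 1/2): F = (-3.250, -3.125).
Jacobian J = [[2·x - 1, 0], [-10·x·y + 4, -5·x^2 - 1]].
At the point, J = [[2.000, 0.000], [-3.500, -12.250]] (det J = -24.500).
Solving J·Δ = −F gives Δ = (1.625, -0.719).
Then the next iterate is (x, y)₁ = (3.125, -0.219).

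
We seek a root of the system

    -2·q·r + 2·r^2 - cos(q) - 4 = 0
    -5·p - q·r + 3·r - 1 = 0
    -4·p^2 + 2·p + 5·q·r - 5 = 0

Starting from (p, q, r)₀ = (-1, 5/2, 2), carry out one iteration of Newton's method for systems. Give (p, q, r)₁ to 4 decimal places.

(0.8108, 0.2756, 1.2108)

At (-1, 5/2, 2): F = (-5.198856, 5.0000, 14.0000).
Jacobian J = [[0, -2·r + sin(q), -2·q + 4·r], [-5, -r, -q + 3], [-8·p + 2, 5·r, 5·q]].
At the point, J = [[0.0000, -3.401528, 3.0000], [-5.0000, -2.0000, 0.5000], [10.0000, 10.0000, 12.5000]] (det J = -319.603130).
Solving J·Δ = −F gives Δ = (1.8108, -2.2244, -0.7892).
Then the next iterate is (p, q, r)₁ = (0.8108, 0.2756, 1.2108).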